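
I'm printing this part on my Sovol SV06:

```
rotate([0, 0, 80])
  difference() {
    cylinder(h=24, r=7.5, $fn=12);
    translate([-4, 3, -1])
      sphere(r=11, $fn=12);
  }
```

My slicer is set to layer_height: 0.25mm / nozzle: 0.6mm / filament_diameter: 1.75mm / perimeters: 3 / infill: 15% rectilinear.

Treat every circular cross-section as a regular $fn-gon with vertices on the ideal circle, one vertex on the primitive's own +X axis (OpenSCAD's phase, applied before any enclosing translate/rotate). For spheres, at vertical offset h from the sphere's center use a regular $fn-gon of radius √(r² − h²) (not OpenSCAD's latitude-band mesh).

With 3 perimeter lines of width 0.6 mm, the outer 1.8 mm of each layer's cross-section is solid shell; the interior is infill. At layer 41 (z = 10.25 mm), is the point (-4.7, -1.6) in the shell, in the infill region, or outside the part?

At z = 10.25 mm: the r=7.5 cylinder contributes a regular 12-gon of circumradius 7.5; the sphere at (-4, 3) does not reach this height (|z−center|=11.250 > r=11); After the difference (first − rest): none of the subtracted shapes is present at this height, so the r=7.5 cylinder is unchanged — 1 connected region; (rotated 80° about Z; rotation is an isometry so areas/perimeters/island counts are preserved). Overall, the cross-section is a single solid region. Undo the 80° rotation: the query point maps to (-2.392, 4.351) in the un-rotated model frame. The nearest boundary edge runs (0.00, 7.50)→(-3.75, 6.50); distance from the point to it = 2.42 mm. The point is inside the cross-section and 2.42 mm from the nearest boundary — more than the 1.8 mm shell width (3 × 0.6), so it's in the infill interior.

infill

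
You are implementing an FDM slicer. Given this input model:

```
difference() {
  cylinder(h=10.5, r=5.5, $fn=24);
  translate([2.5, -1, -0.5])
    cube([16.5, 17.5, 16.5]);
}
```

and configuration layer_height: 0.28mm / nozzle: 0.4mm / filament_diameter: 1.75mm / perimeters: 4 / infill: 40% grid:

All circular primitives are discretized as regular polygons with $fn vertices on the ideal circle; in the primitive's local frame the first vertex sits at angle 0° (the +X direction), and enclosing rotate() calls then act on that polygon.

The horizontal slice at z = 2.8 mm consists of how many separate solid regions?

At z = 2.8 mm: the cylinder: section is a regular 24-gon, circumradius r=5.5; the cube at (2.5, -1) is present — its section is the full 16.5×17.5 rectangle; After the difference (first − rest): starting from the r=5.5 cylinder, the 16.5×17.5 cube at (2.5, -1) partially overlaps it — only the 13.25 mm² overlap (of its 288.75 mm²) is removed, clipping the outline — 1 connected region. The result has 1 disconnected region.

1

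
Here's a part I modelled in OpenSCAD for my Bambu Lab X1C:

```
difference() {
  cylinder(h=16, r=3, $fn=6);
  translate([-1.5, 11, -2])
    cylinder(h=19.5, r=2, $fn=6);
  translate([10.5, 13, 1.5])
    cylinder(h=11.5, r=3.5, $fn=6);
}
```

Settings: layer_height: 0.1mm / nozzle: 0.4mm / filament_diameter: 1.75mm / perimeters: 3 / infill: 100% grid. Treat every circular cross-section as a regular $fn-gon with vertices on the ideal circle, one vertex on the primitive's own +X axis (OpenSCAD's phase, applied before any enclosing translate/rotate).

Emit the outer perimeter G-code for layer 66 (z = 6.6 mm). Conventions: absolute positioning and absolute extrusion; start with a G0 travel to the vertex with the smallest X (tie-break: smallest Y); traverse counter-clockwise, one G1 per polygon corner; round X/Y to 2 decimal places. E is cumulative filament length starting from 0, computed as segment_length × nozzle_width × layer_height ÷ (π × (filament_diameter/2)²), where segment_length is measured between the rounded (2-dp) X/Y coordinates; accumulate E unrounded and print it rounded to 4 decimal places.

At z = 6.6 mm: the cylinder: section is a regular 6-gon, circumradius r=3; the r=2 cylinder at (-1.5, 11) gives a regular 6-gon of circumradius 2 (constant along its height); the r=3.5 cylinder at (10.5, 13) contributes a regular 6-gon of circumradius 3.5; Subtracting the remaining from the first: starting from the r=3 cylinder, the r=2 cylinder at (-1.5, 11) misses the remaining region (no effect); the r=3.5 cylinder at (10.5, 13) misses the remaining region (no effect) — 1 connected region. The outline is a single polygon with 6 vertices. Extrusion per mm of travel: 0.4 × 0.1 / (π × 0.875²) = 0.016630. Accumulating E over each segment gives final E = 0.2995.

G0 X-3.00 Y0.00 Z6.60
G1 X-1.50 Y-2.60 E0.0499
G1 X1.50 Y-2.60 E0.0998
G1 X3.00 Y0.00 E0.1497
G1 X1.50 Y2.60 E0.1996
G1 X-1.50 Y2.60 E0.2495
G1 X-3.00 Y0.00 E0.2995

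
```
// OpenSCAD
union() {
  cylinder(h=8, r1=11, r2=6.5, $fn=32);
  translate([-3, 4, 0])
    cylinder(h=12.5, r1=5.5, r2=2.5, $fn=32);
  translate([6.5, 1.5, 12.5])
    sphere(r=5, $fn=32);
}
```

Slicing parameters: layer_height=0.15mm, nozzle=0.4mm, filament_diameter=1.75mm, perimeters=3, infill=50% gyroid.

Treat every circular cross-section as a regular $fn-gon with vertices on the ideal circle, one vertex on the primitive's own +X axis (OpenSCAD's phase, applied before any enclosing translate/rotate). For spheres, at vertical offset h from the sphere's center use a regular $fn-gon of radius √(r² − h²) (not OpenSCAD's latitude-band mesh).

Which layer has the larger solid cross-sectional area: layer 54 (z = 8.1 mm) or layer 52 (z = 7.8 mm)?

Layer 54 (z = 8.1): the cone is not intersected at this z (z outside [0, 8]); the cone at (-3, 4) (r1=5.5→r2=2.5) has section circumradius 3.556 here — a regular 32-gon (area = (32/2)·3.556²·sin(360°/32) = 39.47 mm²); the r=5 sphere at (6.5, 1.5) contributes a regular 32-gon of circumradius √(5²−4.4²) = 2.375 (area = (32/2)·2.375²·sin(360°/32) = 17.60 mm²); Combining (union): the 2 present regions are separate (no shared area or edge), so areas and boundary lengths simply add and each stays a separate island — area = 57.08 mm². So its area = 57.08 mm². Layer 52 (z = 7.8): the cone (r1=11→r2=6.5) has section circumradius 6.612 here — a regular 32-gon (area = (32/2)·6.612²·sin(360°/32) = 136.49 mm²); the cone at (-3, 4) (r1=5.5→r2=2.5) has section circumradius 3.628 here — a regular 32-gon (area = (32/2)·3.628²·sin(360°/32) = 41.09 mm²); the sphere at (6.5, 1.5): section is a regular 32-gon, circumradius = √(r²−h²) = √(5²−4.7²) = 1.706 (area = (32/2)·1.706²·sin(360°/32) = 9.08 mm²); Combining (union): the regions partially overlap — summed areas 186.65 mm² minus the doubly-counted overlap 33.55 mm² gives 153.10 mm² — area = 153.10 mm². So its area = 153.10 mm². Layer 52 is larger (153.10 vs 57.08 mm²).

layer 52 (z = 7.8 mm)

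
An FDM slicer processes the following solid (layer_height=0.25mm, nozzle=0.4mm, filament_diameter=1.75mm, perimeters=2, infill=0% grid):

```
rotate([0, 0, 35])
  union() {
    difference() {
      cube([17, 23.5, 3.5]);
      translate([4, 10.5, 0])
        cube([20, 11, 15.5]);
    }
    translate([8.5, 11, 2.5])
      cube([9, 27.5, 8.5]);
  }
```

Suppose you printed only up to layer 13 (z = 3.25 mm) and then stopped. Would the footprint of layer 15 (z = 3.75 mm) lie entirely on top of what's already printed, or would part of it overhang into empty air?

Compare the two slices. At z = 3.25: the 17×23.5 cube contributes its full rectangle (area 399.50 mm²); the 20×11 cube at (4, 10.5) contributes its full rectangle (area 220.00 mm²); After the difference (first − rest): starting from the 17×23.5 cube (399.50 mm²), the 20×11 cube at (4, 10.5) partially overlaps it — only the 143.00 mm² overlap (of its 220.00 mm²) is removed, clipping the outline — area = 256.50 mm²; the 9×27.5 cube at (8.5, 11) contributes its full rectangle (area 247.50 mm²); Taking the union: the regions partially overlap — summed areas 504.00 mm² minus the doubly-counted overlap 17.00 mm² gives 487.00 mm² — area = 487.00 mm²; (whole slice rotated 35° about Z — lengths, areas and connectivity unchanged). At z = 3.75: the cube is absent (z outside [0, 3.5]); the cube at (4, 10.5) (footprint 20×11) is included at this height (area 220.00 mm²); Taking the first minus the rest: the first operand is absent here, so nothing remains; the 9×27.5 cube at (8.5, 11) contributes its full rectangle (area 247.50 mm²); Taking the union: only the 9×27.5 cube at (8.5, 11) is present, so the union is just that shape — area = 247.50 mm²; (rotated 35° about Z; rotation is an isometry so areas/perimeters/island counts are preserved). Checking containment: the cross-section at z = 3.75 is a subset of the cross-section at z = 3.25.

entirely on top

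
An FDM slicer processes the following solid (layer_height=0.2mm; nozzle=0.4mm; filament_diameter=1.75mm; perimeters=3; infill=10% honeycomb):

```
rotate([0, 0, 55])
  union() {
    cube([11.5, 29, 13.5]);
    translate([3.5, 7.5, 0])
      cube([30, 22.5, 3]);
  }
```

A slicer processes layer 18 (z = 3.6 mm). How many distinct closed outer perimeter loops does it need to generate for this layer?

1

At z = 3.6 mm: the cube (footprint 11.5×29) is included at this height; the cube at (3.5, 7.5) is not intersected at this z (z outside [0, 3]); Combining (union): only the 11.5×29 cube is present, so the union is just that shape — 1 connected region; (rotated 55° about Z; rotation is an isometry so areas/perimeters/island counts are preserved). The result has 1 disconnected region.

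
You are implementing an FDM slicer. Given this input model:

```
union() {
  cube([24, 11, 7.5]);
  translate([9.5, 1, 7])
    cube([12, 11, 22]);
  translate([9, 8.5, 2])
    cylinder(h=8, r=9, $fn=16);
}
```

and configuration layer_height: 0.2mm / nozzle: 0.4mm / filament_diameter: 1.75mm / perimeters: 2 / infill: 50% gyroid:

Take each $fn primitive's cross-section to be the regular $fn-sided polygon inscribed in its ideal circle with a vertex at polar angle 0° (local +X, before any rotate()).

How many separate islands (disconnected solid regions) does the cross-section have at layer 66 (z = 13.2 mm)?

At z = 13.2 mm: the cube does not reach this height (z outside [0, 7.5]); the 12×11 cube at (9.5, 1) contributes its full rectangle; the cylinder at (9, 8.5) is not intersected at this z (z outside [2, 10]); Merging all regions: only the 12×11 cube at (9.5, 1) is present, so the union is just that shape — 1 connected region. Overall, the cross-section is a single solid region. Island count = 1.

1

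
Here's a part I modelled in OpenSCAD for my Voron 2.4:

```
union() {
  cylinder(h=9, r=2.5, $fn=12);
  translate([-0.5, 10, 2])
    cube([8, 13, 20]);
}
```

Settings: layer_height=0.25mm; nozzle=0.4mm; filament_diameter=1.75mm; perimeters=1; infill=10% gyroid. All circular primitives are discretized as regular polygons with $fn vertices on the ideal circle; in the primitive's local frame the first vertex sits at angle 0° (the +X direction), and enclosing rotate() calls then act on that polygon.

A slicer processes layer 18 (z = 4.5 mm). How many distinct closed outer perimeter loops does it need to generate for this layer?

2

At z = 4.5 mm: the cylinder: section is a regular 12-gon, circumradius r=2.5; the cube at (-0.5, 10) (footprint 8×13) is included at this height; Combining (union): the 2 present regions are separate (no shared area or edge), so areas and boundary lengths simply add and each stays a separate island — 2 connected regions. The result has 2 disconnected regions.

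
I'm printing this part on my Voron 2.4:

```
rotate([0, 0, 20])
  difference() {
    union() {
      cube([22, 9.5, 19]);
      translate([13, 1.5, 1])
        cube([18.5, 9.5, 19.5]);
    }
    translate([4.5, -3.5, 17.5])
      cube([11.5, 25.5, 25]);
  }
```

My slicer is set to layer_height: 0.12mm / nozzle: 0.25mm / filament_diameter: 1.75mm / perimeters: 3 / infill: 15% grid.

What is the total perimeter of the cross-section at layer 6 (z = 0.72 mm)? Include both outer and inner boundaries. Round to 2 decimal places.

63.00 mm

At z = 0.72 mm: the cube is present — its section is the full 22×9.5 rectangle (perimeter 63.00 mm); the cube at (13, 1.5) does not reach this height (z outside [1, 20.5]); Combining (union): only the 22×9.5 cube is present, so the union is just that shape — boundary = 63.00 mm; the cube at (4.5, -3.5) is not intersected at this z (z outside [17.5, 42.5]); Taking the first minus the rest: none of the subtracted shapes is present at this height, so the result so far is unchanged — boundary = 63.00 mm; (whole slice rotated 20° about Z — lengths, areas and connectivity unchanged). Overall, the cross-section is a single solid region. Total boundary length (outer) = 63.00 mm.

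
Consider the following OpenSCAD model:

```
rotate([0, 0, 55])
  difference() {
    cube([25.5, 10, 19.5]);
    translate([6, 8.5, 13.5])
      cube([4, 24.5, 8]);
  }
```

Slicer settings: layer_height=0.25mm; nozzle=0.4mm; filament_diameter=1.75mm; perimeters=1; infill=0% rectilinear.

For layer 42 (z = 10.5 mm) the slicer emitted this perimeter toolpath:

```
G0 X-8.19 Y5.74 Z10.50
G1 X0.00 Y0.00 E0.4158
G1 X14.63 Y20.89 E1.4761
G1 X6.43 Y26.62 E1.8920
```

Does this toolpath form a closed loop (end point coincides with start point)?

no

Start point (G0): (-8.19, 5.74). End point (last G1): the path does not return to the start — open.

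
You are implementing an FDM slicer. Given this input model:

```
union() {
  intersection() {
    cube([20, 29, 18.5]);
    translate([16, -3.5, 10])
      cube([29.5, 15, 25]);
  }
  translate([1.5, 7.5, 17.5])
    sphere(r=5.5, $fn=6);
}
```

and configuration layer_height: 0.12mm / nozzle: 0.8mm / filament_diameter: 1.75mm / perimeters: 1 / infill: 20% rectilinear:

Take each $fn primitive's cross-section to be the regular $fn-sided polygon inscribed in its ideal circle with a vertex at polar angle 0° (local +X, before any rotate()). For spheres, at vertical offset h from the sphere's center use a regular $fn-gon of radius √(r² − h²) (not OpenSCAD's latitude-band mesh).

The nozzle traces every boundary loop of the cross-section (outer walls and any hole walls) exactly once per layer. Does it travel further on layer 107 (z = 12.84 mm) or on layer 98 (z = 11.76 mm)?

Layer 107 (z = 12.84): the cube is present — its section is the full 20×29 rectangle (perimeter 98.00 mm); the cube at (16, -3.5) (footprint 29.5×15) is included at this height (perimeter 89.00 mm); Keeping only the common overlap: the 29.5×15 cube at (16, -3.5) partially overlaps the 20×29 cube; clipping to the common part keeps 46.00 mm² — boundary = 31.00 mm; the sphere at (1.5, 7.5): section is a regular 6-gon, circumradius = √(r²−h²) = √(5.5²−4.66²) = 2.921 (perimeter = 2·6·2.921·sin(180°/6) = 17.53 mm); Taking the union: the 2 present regions are separate (no shared area or edge), so areas and boundary lengths simply add and each stays a separate island — boundary = 48.53 mm. So its perimeter = 48.53 mm. Layer 98 (z = 11.76): the 20×29 cube contributes its full rectangle (perimeter 98.00 mm); the cube at (16, -3.5) is present — its section is the full 29.5×15 rectangle (perimeter 89.00 mm); Keeping only the common overlap: the 29.5×15 cube at (16, -3.5) partially overlaps the 20×29 cube; clipping to the common part keeps 46.00 mm² — boundary = 31.00 mm; the sphere at (1.5, 7.5) is absent (|z−center|=5.740 > r=5.5); Taking the union: only the result so far is present, so the union is just that shape — boundary = 31.00 mm. So its perimeter = 31.00 mm. Layer 107 is larger (48.53 vs 31.00 mm).

layer 107 (z = 12.84 mm)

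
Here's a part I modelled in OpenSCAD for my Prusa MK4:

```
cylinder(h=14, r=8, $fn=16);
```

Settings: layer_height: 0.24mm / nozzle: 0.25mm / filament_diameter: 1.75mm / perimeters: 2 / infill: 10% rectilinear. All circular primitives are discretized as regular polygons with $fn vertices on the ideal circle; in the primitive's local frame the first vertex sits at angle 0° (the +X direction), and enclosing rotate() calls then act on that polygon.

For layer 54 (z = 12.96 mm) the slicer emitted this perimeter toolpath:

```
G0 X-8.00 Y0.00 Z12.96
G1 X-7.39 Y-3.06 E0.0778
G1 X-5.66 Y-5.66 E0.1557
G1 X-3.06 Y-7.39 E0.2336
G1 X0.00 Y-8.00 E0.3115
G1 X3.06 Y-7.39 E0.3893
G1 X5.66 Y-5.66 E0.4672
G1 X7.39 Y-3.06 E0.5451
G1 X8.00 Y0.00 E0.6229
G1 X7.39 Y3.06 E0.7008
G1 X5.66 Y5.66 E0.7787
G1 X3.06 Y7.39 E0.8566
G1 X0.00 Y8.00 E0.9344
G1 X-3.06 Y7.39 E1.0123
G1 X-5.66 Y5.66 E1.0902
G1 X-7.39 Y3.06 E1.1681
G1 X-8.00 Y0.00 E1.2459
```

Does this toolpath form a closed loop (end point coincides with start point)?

yes

Start point (G0): (-8.00, 0.00). End point (last G1): the path returns to the start — closed.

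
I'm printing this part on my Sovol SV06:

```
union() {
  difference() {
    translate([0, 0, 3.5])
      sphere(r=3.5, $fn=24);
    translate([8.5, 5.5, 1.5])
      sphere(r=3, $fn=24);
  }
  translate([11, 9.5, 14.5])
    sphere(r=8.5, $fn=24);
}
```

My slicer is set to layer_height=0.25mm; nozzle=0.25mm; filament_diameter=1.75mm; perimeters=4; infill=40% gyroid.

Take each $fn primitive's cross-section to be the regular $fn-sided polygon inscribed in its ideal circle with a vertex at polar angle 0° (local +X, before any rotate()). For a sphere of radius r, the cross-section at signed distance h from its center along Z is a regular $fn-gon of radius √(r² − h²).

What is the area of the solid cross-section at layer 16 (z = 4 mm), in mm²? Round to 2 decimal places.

37.27 mm²

At z = 4 mm: the sphere: section is a regular 24-gon, circumradius = √(r²−h²) = √(3.5²−0.5²) = 3.464 (area = (24/2)·3.464²·sin(360°/24) = 37.27 mm²); the r=3 sphere at (8.5, 5.5) contributes a regular 24-gon of circumradius √(3²−2.5²) = 1.658 (area = (24/2)·1.658²·sin(360°/24) = 8.54 mm²); After the difference (first − rest): starting from the r=3.5 sphere (37.27 mm²), the r=3 sphere at (8.5, 5.5) misses the remaining region (no effect) — area = 37.27 mm²; the sphere at (11, 9.5) is absent (|z−center|=10.500 > r=8.5); Merging all regions: only that combined region is present, so the union is just that shape — area = 37.27 mm². Overall, the cross-section is a single solid region. Net area = 37.27 mm².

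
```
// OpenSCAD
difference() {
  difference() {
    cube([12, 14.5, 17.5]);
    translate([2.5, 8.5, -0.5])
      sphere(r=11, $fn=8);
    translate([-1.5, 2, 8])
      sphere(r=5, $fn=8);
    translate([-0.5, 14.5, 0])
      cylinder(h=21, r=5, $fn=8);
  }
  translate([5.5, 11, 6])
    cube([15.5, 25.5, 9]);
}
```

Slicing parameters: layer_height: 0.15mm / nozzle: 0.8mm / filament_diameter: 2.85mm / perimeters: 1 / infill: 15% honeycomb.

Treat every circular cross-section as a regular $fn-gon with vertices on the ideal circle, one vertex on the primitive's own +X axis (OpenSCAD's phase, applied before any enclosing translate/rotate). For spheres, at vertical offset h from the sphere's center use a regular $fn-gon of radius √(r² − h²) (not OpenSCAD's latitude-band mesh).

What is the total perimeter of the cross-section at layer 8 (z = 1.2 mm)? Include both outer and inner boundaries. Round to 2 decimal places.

22.59 mm

At z = 1.2 mm: the cube (footprint 12×14.5) is included at this height (perimeter 53.00 mm); the r=11 sphere at (2.5, 8.5) slices to a regular 8-gon of circumradius 10.868 (√(r²−h²) with h=1.7 from center) (perimeter = 2·8·10.868·sin(180°/8) = 66.54 mm); the sphere at (-1.5, 2) is not intersected at this z (|z−center|=6.800 > r=5); the r=5 cylinder at (-0.5, 14.5) gives a regular 8-gon of circumradius 5 (constant along its height) (perimeter = 2·8·5.000·sin(180°/8) = 30.61 mm); After the difference (first − rest): starting from the 12×14.5 cube, the r=11 sphere at (2.5, 8.5) partially overlaps it — only the 166.23 mm² overlap (of its 334.07 mm²) is removed, clipping the outline; the r=5 cylinder at (-0.5, 14.5) misses the remaining region (no effect) — boundary = 22.59 mm; the cube at (5.5, 11) is not intersected at this z (z outside [6, 15]); Subtracting the remaining from the first: none of the subtracted shapes is present at this height, so the result so far is unchanged — boundary = 22.59 mm. Overall, the cross-section has 2 separate islands. Total boundary length (outer) = 22.59 mm.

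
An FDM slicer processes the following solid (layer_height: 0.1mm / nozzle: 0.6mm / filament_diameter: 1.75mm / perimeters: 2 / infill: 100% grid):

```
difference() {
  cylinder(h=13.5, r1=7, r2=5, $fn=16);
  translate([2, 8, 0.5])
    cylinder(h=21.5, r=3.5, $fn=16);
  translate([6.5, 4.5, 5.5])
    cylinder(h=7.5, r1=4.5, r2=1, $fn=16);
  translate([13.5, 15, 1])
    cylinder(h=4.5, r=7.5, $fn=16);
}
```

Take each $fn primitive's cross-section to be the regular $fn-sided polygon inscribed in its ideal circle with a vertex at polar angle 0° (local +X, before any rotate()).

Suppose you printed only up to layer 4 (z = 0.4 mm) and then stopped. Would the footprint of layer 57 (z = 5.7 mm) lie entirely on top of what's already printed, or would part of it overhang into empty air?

Compare the two slices. At z = 0.4: the cone: at t=0.030 of its height the radius interpolates to r₁+(r₂−r₁)t = 6.941, giving a regular 16-gon of that circumradius (area = (16/2)·6.941²·sin(360°/16) = 147.48 mm²); the cylinder at (2, 8) is absent (z outside [0.5, 22]); the cone at (6.5, 4.5) is absent (z outside [5.5, 13]); the cylinder at (13.5, 15) does not reach this height (z outside [1, 5.5]); After the difference (first − rest): none of the subtracted shapes is present at this height, so the cone is unchanged — area = 147.48 mm². At z = 5.7: the cone: at t=0.422 of its height the radius interpolates to r₁+(r₂−r₁)t = 6.156, giving a regular 16-gon of that circumradius (area = (16/2)·6.156²·sin(360°/16) = 116.00 mm²); the cylinder at (2, 8): section is a regular 16-gon, circumradius r=3.5 (area = (16/2)·3.500²·sin(360°/16) = 37.50 mm²); the cone at (6.5, 4.5) contributes a regular 16-gon of circumradius 4.407 (interpolated between r1=4.5 and r2=1 at t=0.027) (area = (16/2)·4.407²·sin(360°/16) = 59.45 mm²); the cylinder at (13.5, 15) is not intersected at this z (z outside [1, 5.5]); Subtracting the remaining from the first: starting from the cone (116.00 mm²), the r=3.5 cylinder at (2, 8) partially overlaps it — only the 3.98 mm² overlap (of its 37.50 mm²) is removed, clipping the outline; the cone at (6.5, 4.5) partially overlaps it — only the 10.62 mm² overlap (of its 59.45 mm²) is removed, clipping the outline — area = 101.41 mm². Checking containment: the cross-section at z = 5.7 is a subset of the cross-section at z = 0.4.

entirely on top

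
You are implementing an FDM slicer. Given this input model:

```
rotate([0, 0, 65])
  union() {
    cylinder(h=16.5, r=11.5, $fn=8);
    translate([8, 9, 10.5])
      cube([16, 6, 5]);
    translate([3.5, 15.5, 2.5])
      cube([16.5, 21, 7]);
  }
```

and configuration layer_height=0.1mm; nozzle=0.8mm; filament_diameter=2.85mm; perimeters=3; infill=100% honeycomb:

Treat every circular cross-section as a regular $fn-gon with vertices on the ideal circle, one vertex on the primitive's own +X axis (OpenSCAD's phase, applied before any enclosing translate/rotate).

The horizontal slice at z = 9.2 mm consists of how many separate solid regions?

At z = 9.2 mm: the cylinder: section is a regular 8-gon, circumradius r=11.5; the cube at (8, 9) is not intersected at this z (z outside [10.5, 15.5]); the cube at (3.5, 15.5) is present — its section is the full 16.5×21 rectangle; Combining (union): the 2 present regions are separate (no shared area or edge), so areas and boundary lengths simply add and each stays a separate island — 2 connected regions; (rotated 65° about Z; rotation is an isometry so areas/perimeters/island counts are preserved). The result has 2 disconnected regions.

2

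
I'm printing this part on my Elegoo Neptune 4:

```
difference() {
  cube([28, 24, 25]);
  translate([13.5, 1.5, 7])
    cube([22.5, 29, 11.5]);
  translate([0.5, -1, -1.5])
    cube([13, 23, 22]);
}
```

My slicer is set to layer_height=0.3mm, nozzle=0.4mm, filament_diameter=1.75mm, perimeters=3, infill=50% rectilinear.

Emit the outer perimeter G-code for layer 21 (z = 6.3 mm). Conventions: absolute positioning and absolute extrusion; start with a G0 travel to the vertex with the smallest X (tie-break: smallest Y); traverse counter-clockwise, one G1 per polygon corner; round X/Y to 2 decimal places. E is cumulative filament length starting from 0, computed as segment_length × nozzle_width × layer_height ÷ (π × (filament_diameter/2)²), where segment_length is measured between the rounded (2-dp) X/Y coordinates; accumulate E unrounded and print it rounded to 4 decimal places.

G0 X0.00 Y0.00 Z6.30
G1 X0.50 Y0.00 E0.0249
G1 X0.50 Y22.00 E1.1225
G1 X13.50 Y22.00 E1.7711
G1 X13.50 Y0.00 E2.8687
G1 X28.00 Y0.00 E3.5921
G1 X28.00 Y24.00 E4.7895
G1 X0.00 Y24.00 E6.1864
G1 X0.00 Y0.00 E7.3837

At z = 6.3 mm: the cube is present — its section is the full 28×24 rectangle; the cube at (13.5, 1.5) does not reach this height (z outside [7, 18.5]); the 13×23 cube at (0.5, -1) contributes its full rectangle; Taking the first minus the rest: starting from the 28×24 cube, the 13×23 cube at (0.5, -1) partially overlaps it — only the 286.00 mm² overlap (of its 299.00 mm²) is removed, clipping the outline — 1 connected region. The outline is a single polygon with 8 vertices. Extrusion per mm of travel: 0.4 × 0.3 / (π × 0.875²) = 0.049890. Accumulating E over each segment gives final E = 7.3837.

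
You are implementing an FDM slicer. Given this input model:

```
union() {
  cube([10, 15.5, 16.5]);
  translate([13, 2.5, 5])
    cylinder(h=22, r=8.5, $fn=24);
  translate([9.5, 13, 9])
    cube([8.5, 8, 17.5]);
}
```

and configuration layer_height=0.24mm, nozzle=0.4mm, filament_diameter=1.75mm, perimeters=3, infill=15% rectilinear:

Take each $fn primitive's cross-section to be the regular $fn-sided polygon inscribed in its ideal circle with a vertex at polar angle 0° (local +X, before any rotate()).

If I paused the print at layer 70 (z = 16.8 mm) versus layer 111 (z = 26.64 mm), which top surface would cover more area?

layer 70 (z = 16.8 mm)

Layer 70 (z = 16.8): the cube is absent (z outside [0, 16.5]); the cylinder at (13, 2.5): section is a regular 24-gon, circumradius r=8.5 (area = (24/2)·8.500²·sin(360°/24) = 224.40 mm²); the cube at (9.5, 13) is present — its section is the full 8.5×8 rectangle (area 68.00 mm²); Taking the union: the 2 present regions are separate (no shared area or edge), so areas and boundary lengths simply add and each stays a separate island — area = 292.40 mm². So its area = 292.40 mm². Layer 111 (z = 26.64): the cube is not intersected at this z (z outside [0, 16.5]); the r=8.5 cylinder at (13, 2.5) contributes a regular 24-gon of circumradius 8.5 (area = (24/2)·8.500²·sin(360°/24) = 224.40 mm²); the cube at (9.5, 13) is not intersected at this z (z outside [9, 26.5]); Combining (union): only the r=8.5 cylinder at (13, 2.5) is present, so the union is just that shape — area = 224.40 mm². So its area = 224.40 mm². Layer 70 is larger (292.40 vs 224.40 mm²).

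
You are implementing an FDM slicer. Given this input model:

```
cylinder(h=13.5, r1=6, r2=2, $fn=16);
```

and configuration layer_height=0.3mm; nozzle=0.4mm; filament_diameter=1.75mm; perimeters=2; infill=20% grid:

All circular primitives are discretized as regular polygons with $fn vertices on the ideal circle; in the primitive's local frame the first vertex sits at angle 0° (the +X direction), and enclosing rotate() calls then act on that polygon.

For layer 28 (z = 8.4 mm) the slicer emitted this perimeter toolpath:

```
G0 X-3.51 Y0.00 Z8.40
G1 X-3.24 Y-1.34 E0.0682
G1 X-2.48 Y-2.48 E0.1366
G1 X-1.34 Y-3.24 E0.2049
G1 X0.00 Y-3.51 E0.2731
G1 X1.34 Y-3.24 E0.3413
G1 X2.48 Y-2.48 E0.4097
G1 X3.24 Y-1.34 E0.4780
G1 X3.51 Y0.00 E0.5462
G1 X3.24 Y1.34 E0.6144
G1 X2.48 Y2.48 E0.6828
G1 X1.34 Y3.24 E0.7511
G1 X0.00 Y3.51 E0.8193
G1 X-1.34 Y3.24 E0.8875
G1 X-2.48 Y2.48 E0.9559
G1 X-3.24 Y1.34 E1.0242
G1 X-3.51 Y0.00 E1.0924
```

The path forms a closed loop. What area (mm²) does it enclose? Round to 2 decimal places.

Apply the shoelace formula to the sequence of (X, Y) vertices; enclosed area = 37.66 mm².

37.66 mm²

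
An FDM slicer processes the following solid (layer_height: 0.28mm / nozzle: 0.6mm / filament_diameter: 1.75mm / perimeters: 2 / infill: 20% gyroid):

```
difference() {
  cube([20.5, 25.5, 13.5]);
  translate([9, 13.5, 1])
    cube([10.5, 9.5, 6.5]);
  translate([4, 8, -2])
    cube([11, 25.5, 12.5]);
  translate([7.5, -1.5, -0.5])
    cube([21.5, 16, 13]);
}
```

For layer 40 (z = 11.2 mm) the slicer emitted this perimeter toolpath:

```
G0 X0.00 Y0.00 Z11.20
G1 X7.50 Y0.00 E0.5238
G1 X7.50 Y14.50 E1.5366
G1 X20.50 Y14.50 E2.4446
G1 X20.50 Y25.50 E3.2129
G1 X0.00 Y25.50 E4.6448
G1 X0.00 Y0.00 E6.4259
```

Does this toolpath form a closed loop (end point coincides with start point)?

Start point (G0): (0.00, 0.00). End point (last G1): the path returns to the start — closed.

yes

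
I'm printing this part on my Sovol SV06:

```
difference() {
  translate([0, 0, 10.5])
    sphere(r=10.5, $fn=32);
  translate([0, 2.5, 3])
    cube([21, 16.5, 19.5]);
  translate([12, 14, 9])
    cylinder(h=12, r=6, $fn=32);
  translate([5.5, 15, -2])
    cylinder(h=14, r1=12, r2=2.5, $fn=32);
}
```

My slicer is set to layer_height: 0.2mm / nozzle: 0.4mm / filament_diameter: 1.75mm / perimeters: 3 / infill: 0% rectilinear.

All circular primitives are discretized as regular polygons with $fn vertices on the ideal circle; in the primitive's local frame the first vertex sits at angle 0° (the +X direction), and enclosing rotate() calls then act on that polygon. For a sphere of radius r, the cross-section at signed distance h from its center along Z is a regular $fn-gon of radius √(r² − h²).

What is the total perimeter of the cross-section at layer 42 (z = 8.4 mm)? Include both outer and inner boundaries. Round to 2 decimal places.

At z = 8.4 mm: the r=10.5 sphere slices to a regular 32-gon of circumradius 10.288 (√(r²−h²) with h=2.1 from center) (perimeter = 2·32·10.288·sin(180°/32) = 64.54 mm); the 21×16.5 cube at (0, 2.5) contributes its full rectangle (perimeter 75.00 mm); the cylinder at (12, 14) is not intersected at this z (z outside [9, 21]); the cone at (5.5, 15) (r1=12→r2=2.5) has section circumradius 4.943 here — a regular 32-gon (perimeter = 2·32·4.943·sin(180°/32) = 31.01 mm); Taking the first minus the rest: starting from the r=10.5 sphere, the 21×16.5 cube at (0, 2.5) partially overlaps it — only the 57.21 mm² overlap (of its 346.50 mm²) is removed, clipping the outline; the cone at (5.5, 15) misses the remaining region (no effect) — boundary = 68.66 mm. Overall, the cross-section is a single solid region. Total boundary length (outer) = 68.66 mm.

68.66 mm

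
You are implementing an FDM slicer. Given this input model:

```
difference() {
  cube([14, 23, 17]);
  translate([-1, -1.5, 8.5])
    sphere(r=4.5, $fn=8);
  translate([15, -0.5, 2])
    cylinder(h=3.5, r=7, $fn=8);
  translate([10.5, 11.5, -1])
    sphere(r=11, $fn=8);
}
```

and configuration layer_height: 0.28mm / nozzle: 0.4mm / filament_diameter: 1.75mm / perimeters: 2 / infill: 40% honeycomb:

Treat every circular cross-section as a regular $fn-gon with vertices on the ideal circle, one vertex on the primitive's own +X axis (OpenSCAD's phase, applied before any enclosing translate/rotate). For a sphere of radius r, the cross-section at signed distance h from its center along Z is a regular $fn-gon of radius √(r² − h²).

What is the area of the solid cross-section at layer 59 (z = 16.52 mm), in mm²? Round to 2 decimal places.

322.00 mm²

At z = 16.52 mm: the cube (footprint 14×23) is included at this height (area 322.00 mm²); the sphere at (-1, -1.5) does not reach this height (|z−center|=8.020 > r=4.5); the cylinder at (15, -0.5) does not reach this height (z outside [2, 5.5]); the sphere at (10.5, 11.5) does not reach this height (|z−center|=17.520 > r=11); Taking the first minus the rest: none of the subtracted shapes is present at this height, so the 14×23 cube is unchanged — area = 322.00 mm². Overall, the cross-section is a single solid region. Net area = 322.00 mm².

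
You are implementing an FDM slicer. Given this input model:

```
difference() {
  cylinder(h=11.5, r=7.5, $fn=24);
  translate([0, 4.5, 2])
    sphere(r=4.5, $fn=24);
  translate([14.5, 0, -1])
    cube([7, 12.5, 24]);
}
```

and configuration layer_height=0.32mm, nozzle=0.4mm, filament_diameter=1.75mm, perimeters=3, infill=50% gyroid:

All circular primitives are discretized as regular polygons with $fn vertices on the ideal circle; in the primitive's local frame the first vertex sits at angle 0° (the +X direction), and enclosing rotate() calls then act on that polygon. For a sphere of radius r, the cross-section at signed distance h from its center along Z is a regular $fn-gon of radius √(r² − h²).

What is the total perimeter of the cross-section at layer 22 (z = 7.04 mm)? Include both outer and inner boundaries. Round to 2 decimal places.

At z = 7.04 mm: the cylinder: section is a regular 24-gon, circumradius r=7.5 (perimeter = 2·24·7.500·sin(180°/24) = 46.99 mm); the sphere at (0, 4.5) is not intersected at this z (|z−center|=5.040 > r=4.5); the 7×12.5 cube at (14.5, 0) contributes its full rectangle (perimeter 39.00 mm); After the difference (first − rest): starting from the r=7.5 cylinder, the 7×12.5 cube at (14.5, 0) misses the remaining region (no effect) — boundary = 46.99 mm. Overall, the cross-section is a single solid region. Total boundary length (outer) = 46.99 mm.

46.99 mm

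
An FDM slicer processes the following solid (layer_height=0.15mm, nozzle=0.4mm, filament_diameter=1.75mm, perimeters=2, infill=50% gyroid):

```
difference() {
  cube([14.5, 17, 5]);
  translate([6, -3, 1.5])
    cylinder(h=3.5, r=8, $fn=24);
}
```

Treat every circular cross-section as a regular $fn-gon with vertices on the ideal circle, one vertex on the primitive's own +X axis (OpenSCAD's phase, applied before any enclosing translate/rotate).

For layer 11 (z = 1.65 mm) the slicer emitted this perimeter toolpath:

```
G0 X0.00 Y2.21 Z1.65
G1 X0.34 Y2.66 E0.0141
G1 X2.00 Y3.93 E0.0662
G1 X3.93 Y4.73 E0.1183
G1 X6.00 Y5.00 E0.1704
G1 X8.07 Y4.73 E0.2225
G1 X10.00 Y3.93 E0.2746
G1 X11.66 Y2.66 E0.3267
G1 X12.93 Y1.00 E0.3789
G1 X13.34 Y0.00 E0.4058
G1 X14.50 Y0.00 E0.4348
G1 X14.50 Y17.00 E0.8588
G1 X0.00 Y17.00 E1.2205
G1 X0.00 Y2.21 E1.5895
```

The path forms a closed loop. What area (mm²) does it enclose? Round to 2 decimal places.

195.35 mm²

Apply the shoelace formula to the sequence of (X, Y) vertices; enclosed area = 195.35 mm².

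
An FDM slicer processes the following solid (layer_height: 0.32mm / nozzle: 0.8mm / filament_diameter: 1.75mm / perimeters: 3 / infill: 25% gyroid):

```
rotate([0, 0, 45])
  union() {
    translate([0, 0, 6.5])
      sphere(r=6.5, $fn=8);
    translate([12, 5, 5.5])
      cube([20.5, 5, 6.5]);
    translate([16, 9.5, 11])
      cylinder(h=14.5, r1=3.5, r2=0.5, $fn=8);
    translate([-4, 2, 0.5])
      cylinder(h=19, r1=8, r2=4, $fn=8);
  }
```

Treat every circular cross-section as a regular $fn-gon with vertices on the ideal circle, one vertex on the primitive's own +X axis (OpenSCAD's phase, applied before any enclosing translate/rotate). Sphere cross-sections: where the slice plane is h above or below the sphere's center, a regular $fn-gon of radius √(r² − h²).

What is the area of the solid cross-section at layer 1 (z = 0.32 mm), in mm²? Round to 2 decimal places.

At z = 0.32 mm: the r=6.5 sphere contributes a regular 8-gon of circumradius √(6.5²−6.18²) = 2.014 (area = (8/2)·2.014²·sin(360°/8) = 11.48 mm²); the cube at (12, 5) does not reach this height (z outside [5.5, 12]); the cone at (16, 9.5) is absent (z outside [11, 25.5]); the cone at (-4, 2) does not reach this height (z outside [0.5, 19.5]); Taking the union: only the r=6.5 sphere is present, so the union is just that shape — area = 11.48 mm²; (whole slice rotated 45° about Z — lengths, areas and connectivity unchanged). Overall, the cross-section is a single solid region. Net area = 11.48 mm².

11.48 mm²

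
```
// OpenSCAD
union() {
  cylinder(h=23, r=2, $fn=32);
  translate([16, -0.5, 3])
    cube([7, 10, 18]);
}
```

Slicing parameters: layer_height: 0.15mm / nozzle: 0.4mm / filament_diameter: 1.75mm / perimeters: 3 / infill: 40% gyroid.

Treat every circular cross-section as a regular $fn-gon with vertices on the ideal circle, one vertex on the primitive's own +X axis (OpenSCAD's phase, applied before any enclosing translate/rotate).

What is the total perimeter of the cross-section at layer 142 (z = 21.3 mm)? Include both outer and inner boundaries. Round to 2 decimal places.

At z = 21.3 mm: the r=2 cylinder gives a regular 32-gon of circumradius 2 (constant along its height) (perimeter = 2·32·2.000·sin(180°/32) = 12.55 mm); the cube at (16, -0.5) is absent (z outside [3, 21]); Merging all regions: only the r=2 cylinder is present, so the union is just that shape — boundary = 12.55 mm. Overall, the cross-section is a single solid region. Total boundary length (outer) = 12.55 mm.

12.55 mm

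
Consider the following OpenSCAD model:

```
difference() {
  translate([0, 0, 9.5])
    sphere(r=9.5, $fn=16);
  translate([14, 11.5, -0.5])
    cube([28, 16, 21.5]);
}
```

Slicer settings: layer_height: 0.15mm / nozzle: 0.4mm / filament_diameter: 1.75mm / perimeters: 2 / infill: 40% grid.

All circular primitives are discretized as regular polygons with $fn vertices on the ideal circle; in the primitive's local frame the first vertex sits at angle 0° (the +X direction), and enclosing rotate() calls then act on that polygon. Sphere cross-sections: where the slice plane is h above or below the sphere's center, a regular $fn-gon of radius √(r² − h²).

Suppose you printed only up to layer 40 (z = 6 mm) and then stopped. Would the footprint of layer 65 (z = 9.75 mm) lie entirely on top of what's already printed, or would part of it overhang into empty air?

part overhangs

Compare the two slices. At z = 6: the r=9.5 sphere slices to a regular 16-gon of circumradius 8.832 (√(r²−h²) with h=3.5 from center) (area = (16/2)·8.832²·sin(360°/16) = 238.79 mm²); the cube at (14, 11.5) (footprint 28×16) is included at this height (area 448.00 mm²); After the difference (first − rest): starting from the r=9.5 sphere (238.79 mm²), the 28×16 cube at (14, 11.5) misses the remaining region (no effect) — area = 238.79 mm². At z = 9.75: the r=9.5 sphere slices to a regular 16-gon of circumradius 9.497 (√(r²−h²) with h=0.25 from center) (area = (16/2)·9.497²·sin(360°/16) = 276.11 mm²); the cube at (14, 11.5) (footprint 28×16) is included at this height (area 448.00 mm²); Subtracting the remaining from the first: starting from the r=9.5 sphere (276.11 mm²), the 28×16 cube at (14, 11.5) misses the remaining region (no effect) — area = 276.11 mm². Checking containment: at z = 9.75 the cross-section extends beyond the z = 6 cross-section by about 37.31 mm².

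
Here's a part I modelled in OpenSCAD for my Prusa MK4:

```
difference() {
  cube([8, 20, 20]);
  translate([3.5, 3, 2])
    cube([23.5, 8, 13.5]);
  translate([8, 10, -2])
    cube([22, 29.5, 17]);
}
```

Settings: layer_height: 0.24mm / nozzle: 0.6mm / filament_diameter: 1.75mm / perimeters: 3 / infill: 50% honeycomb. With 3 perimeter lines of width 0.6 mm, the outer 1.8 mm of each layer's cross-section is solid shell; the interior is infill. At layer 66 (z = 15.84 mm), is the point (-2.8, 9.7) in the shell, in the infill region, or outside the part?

At z = 15.84 mm: the cube (footprint 8×20) is included at this height; the cube at (3.5, 3) does not reach this height (z outside [2, 15.5]); the cube at (8, 10) does not reach this height (z outside [-2, 15]); Taking the first minus the rest: none of the subtracted shapes is present at this height, so the 8×20 cube is unchanged — 1 connected region. Overall, the cross-section is a single solid region. The nearest boundary edge runs (0.00, 20.00)→(0.00, 0.00); distance from the point to it = 2.80 mm. The point is not inside any of the regions above, so it lies outside the cross-section (2.80 mm from the nearest boundary).

outside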